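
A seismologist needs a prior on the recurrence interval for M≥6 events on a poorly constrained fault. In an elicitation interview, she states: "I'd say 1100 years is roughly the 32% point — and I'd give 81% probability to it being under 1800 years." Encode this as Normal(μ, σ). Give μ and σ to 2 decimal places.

μ = 1343.30, σ = 520.22

The p-quantile of Normal(μ,σ) is μ + z_p·σ, with z_{0.32} = -0.4677 and z_{0.81} = 0.8779.
Eliminate σ: μ = (z₂·x₁ − z₁·x₂)/(z₂ − z₁) = (0.8779·1100 − (-0.4677)·1800)/1.346 = 1343.30.
Then σ = (x₂ − x₁)/(z₂ − z₁) = (1800 − 1100)/1.346 = 520.22.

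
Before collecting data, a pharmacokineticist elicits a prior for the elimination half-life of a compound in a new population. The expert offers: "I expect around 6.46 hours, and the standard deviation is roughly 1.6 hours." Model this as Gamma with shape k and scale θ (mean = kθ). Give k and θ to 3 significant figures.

k ≈ 16.3, θ ≈ 0.396

For Gamma(k, scale θ): mean = kθ, variance = kθ², so CV = 1/√k.
CV = SD/mean = 1.6/6.46 = 0.2477, hence k = 1/CV² = 16.3.
Then θ = mean/k = 6.46/16.3 = 0.396.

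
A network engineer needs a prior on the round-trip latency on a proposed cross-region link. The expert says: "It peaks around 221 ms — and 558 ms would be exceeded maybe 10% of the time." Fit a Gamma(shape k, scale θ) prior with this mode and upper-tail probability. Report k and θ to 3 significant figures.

k ≈ 3.24, θ ≈ 98.7

Gamma(k,θ) with k>1 has mode (k−1)θ, so θ = 221/(k−1).
Need P(X < 558) = 0.9 with θ tied to k this way. Start at k = 2, θ = 221: P(X<558) ≈ 0.718.
Too low — raise k to concentrate. Iterating converges to k ≈ 3.24.
Then θ = 221/(3.24−1) ≈ 98.7.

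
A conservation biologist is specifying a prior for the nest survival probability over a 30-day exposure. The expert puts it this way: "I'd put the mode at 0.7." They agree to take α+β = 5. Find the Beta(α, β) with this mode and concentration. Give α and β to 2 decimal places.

For α,β > 1 the Beta mode is (α−1)/(α+β−2). With α+β = 5, the mode is (α−1)/3.
Set (α−1)/3 = 0.7 → α = 1 + 0.7·3 = 3.10.
β = 5 − α = 1.90.

α = 3.10, β = 1.90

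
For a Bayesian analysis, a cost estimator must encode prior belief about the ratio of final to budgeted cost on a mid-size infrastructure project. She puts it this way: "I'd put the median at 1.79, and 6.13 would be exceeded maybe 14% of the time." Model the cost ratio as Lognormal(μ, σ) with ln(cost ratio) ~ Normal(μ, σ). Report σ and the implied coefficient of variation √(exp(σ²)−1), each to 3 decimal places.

σ ≈ 1.139, CV ≈ 1.632

If T ~ Lognormal(μ,σ) then ln T ~ Normal(μ,σ), so the p-quantile of ln T is μ + z_p·σ.
ln(1.79) = 0.5822 and ln(6.13) = 1.813; z_{0.5} = 0, z_{0.86} = 1.08.
σ = (1.813 − 0.5822)/(1.08 − (0)) = 1.139.
μ = 0.5822 − (0)·1.139 = 0.582.
CV = √(exp(σ²)−1) = √(exp(1.2984)−1) = 1.632.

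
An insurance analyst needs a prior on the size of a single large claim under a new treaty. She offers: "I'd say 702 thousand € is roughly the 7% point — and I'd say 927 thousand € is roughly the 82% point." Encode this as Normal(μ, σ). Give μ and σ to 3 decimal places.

μ = 840.867, σ = 94.097

The p-quantile of Normal(μ,σ) is μ + z_p·σ, with z_{0.07} = -1.476 and z_{0.82} = 0.9154.
Eliminate σ: μ = (z₂·x₁ − z₁·x₂)/(z₂ − z₁) = (0.9154·702 − (-1.476)·927)/2.391 = 840.867.
Then σ = (x₂ − x₁)/(z₂ − z₁) = (927 − 702)/2.391 = 94.097.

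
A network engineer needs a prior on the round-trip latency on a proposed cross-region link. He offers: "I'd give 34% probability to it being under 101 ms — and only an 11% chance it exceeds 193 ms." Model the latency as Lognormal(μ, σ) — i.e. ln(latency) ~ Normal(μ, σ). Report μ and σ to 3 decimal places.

μ ≈ 4.778, σ ≈ 0.395

If T ~ Lognormal(μ,σ) then ln T ~ Normal(μ,σ), so the p-quantile of ln T is μ + z_p·σ.
ln(101) = 4.615 and ln(193) = 5.263; z_{0.34} = -0.4125, z_{0.89} = 1.227.
σ = (5.263 − 4.615)/(1.227 − (-0.4125)) = 0.395.
μ = 4.615 − (-0.4125)·0.395 = 4.778.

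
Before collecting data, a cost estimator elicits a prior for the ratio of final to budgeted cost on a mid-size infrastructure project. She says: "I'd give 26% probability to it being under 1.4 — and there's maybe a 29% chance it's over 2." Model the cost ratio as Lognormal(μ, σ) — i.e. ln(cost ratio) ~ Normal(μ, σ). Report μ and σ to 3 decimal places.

μ ≈ 0.528, σ ≈ 0.298

If T ~ Lognormal(μ,σ) then ln T ~ Normal(μ,σ), so the p-quantile of ln T is μ + z_p·σ.
ln(1.4) = 0.3365 and ln(2) = 0.6931; z_{0.26} = -0.6433, z_{0.71} = 0.5534.
σ = (0.6931 − 0.3365)/(0.5534 − (-0.6433)) = 0.298.
μ = 0.3365 − (-0.6433)·0.298 = 0.528.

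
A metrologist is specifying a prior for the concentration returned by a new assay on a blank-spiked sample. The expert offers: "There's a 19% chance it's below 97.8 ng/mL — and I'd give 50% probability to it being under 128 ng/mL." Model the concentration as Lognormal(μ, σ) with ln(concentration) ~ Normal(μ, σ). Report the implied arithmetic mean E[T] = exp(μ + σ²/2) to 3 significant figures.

E[T] ≈ 134 ng/mL

If T ~ Lognormal(μ,σ) then ln T ~ Normal(μ,σ), so the p-quantile of ln T is μ + z_p·σ.
ln(97.8) = 4.583 and ln(128) = 4.852; z_{0.19} = -0.8779, z_{0.5} = 0.
σ = (4.852 − 4.583)/(0 − (-0.8779)) = 0.307.
μ = 4.583 − (-0.8779)·0.307 = 4.852.
E[T] = exp(μ + σ²/2) = exp(4.852 + 0.0470) = 134 ng/mL.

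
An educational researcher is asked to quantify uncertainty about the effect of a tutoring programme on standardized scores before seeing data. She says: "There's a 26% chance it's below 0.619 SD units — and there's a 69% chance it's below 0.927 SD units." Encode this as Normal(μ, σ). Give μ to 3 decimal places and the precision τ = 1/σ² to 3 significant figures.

For Normal(μ,σ), the p-quantile is μ + z_p·σ. Here z_{0.26} = -0.6433, z_{0.69} = 0.4959.
So 0.619 = μ − 0.6433σ and 0.927 = μ + 0.4959σ.
Subtracting: σ = (0.927 − 0.619)/(0.4959 − (-0.6433)) = 0.270.
Then μ = 0.619 − (-0.6433)·0.270 = 0.793.
Precision τ = 1/σ² = 1/0.2704² = 13.7.

μ = 0.793, τ = 13.7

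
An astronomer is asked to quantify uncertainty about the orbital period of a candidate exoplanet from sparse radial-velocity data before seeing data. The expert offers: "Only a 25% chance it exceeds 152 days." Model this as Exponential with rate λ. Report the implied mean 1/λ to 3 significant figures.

P(T > 152.0) = e^(−λ·152.0) = 0.25, so λ = −ln(0.25)/152.0 = 0.00912.
Mean = 1/λ = 110 days.

mean ≈ 110 days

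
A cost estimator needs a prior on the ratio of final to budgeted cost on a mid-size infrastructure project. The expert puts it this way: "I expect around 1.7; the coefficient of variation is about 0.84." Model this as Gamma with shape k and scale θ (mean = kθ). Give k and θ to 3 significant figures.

For Gamma(k, scale θ): mean = kθ, variance = kθ², so CV = 1/√k.
CV = 0.84, hence k = 1/CV² = 1.42.
Then θ = mean/k = 1.7/1.42 = 1.2.

k ≈ 1.42, θ ≈ 1.2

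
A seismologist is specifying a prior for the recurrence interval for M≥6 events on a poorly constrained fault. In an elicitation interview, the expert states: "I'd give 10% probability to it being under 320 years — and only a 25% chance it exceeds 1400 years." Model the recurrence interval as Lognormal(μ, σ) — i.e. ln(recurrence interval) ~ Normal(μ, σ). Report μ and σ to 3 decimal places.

μ ≈ 6.735, σ ≈ 0.755

If T ~ Lognormal(μ,σ) then ln T ~ Normal(μ,σ), so the p-quantile of ln T is μ + z_p·σ.
ln(320) = 5.768 and ln(1400) = 7.244; z_{0.1} = -1.282, z_{0.75} = 0.6745.
σ = (7.244 − 5.768)/(0.6745 − (-1.282)) = 0.755.
μ = 5.768 − (-1.282)·0.755 = 6.735.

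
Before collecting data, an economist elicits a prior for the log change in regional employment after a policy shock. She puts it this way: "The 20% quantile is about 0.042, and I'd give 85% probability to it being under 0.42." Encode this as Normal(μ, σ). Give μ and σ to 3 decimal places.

The p-quantile of Normal(μ,σ) is μ + z_p·σ, with z_{0.2} = -0.8416 and z_{0.85} = 1.036.
Eliminate σ: μ = (z₂·x₁ − z₁·x₂)/(z₂ − z₁) = (1.036·0.042 − (-0.8416)·0.42)/1.878 = 0.211.
Then σ = (x₂ − x₁)/(z₂ − z₁) = (0.42 − 0.042)/1.878 = 0.201.

μ = 0.211, σ = 0.201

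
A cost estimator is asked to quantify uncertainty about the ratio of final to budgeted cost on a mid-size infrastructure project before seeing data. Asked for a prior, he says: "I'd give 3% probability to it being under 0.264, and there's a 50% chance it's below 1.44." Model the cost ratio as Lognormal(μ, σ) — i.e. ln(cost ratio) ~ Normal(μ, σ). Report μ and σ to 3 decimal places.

μ ≈ 0.365, σ ≈ 0.902

If T ~ Lognormal(μ,σ) then ln T ~ Normal(μ,σ), so the p-quantile of ln T is μ + z_p·σ.
ln(0.264) = -1.332 and ln(1.44) = 0.3646; z_{0.03} = -1.881, z_{0.5} = 0.
σ = (0.3646 − -1.332)/(0 − (-1.881)) = 0.902.
μ = -1.332 − (-1.881)·0.902 = 0.365.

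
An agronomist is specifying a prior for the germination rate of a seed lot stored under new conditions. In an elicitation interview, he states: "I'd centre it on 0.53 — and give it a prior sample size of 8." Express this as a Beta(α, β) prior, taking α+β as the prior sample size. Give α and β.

α = 4.24, β = 3.76

Under the effective-sample-size interpretation, Beta(α, β) has prior mean α/(α+β) and prior sample size α+β.
So α+β = 8 and α/(α+β) = 0.53, giving α = 0.53·8 = 4.24 and β = 8 − 4.24 = 3.76.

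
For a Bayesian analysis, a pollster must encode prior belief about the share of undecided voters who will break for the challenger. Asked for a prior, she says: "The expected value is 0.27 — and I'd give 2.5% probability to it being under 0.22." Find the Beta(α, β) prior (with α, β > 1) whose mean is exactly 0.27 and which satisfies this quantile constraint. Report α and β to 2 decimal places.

α ≈ 76.53, β ≈ 206.92

With mean 0.27 fixed, write α = 0.27s, β = 0.73s where s = α+β.
Need P(θ < 0.22) = 0.025 under Beta(0.27s, 0.73s). Normal approximation: (q−m)/√(m(1−m)/s) ≈ z_{0.025} = -1.96, so s ≈ 0.27·0.73·(-1.96)²/(0.22−0.27)² = 302.9.
At s = 302.9: P(θ<0.22) ≈ 0.021. Adjusting to match 0.025 gives s ≈ 283.45.
So α = 0.27·283.45 ≈ 76.53, β = 0.73·283.45 ≈ 206.92.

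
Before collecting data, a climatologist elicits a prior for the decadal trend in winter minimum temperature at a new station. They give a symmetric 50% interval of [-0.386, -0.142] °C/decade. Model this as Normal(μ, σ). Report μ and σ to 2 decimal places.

A symmetric 50% interval runs μ ± z·σ with z = 0.6745.
Half-width = 0.122, so σ = 0.122/0.6745 = 0.18.
μ is the interval midpoint, -0.26.

μ = -0.26, σ = 0.18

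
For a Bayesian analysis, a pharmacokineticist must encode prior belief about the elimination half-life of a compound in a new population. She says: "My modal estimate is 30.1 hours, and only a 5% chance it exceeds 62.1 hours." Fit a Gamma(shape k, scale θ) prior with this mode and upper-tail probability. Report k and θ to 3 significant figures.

Gamma(k,θ) with k>1 has mode (k−1)θ, so θ = 30.1/(k−1).
Need P(X < 62.1) = 0.95 with θ tied to k this way. Start at k = 2, θ = 30.1: P(X<62.1) ≈ 0.611.
Too low — raise k to concentrate. Iterating converges to k ≈ 6.27.
Then θ = 30.1/(6.27−1) ≈ 5.71.

k ≈ 6.27, θ ≈ 5.71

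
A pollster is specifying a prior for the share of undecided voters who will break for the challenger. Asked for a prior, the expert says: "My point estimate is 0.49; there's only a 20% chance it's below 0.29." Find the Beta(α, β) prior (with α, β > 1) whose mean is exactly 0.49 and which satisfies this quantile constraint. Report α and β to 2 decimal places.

α ≈ 2.22, β ≈ 2.31

With mean 0.49 fixed, write α = 0.49s, β = 0.51s where s = α+β.
Need P(θ < 0.29) = 0.2 under Beta(0.49s, 0.51s). Normal approximation: (q−m)/√(m(1−m)/s) ≈ z_{0.2} = -0.842, so s ≈ 0.49·0.51·(-0.842)²/(0.29−0.49)² = 4.4.
At s = 4.4: P(θ<0.29) ≈ 0.203. Adjusting to match 0.2 gives s ≈ 4.54.
So α = 0.49·4.54 ≈ 2.22, β = 0.51·4.54 ≈ 2.31.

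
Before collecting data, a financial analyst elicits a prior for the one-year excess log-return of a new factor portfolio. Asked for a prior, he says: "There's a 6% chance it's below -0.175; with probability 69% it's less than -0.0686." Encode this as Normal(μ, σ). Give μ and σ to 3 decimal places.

μ = -0.094, σ = 0.052

The p-quantile of Normal(μ,σ) is μ + z_p·σ, with z_{0.06} = -1.555 and z_{0.69} = 0.4959.
Eliminate σ: μ = (z₂·x₁ − z₁·x₂)/(z₂ − z₁) = (0.4959·-0.175 − (-1.555)·-0.0686)/2.051 = -0.094.
Then σ = (x₂ − x₁)/(z₂ − z₁) = (-0.0686 − -0.175)/2.051 = 0.052.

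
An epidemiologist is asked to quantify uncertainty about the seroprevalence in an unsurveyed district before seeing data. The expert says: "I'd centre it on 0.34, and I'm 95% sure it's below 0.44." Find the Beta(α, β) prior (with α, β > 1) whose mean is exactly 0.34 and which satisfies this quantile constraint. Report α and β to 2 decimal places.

With mean 0.34 fixed, write α = 0.34s, β = 0.66s where s = α+β.
Need P(θ < 0.44) = 0.95 under Beta(0.34s, 0.66s). Normal approximation: (q−m)/√(m(1−m)/s) ≈ z_{0.95} = 1.64, so s ≈ 0.34·0.66·(1.64)²/(0.44−0.34)² = 60.7.
At s = 60.7: P(θ<0.44) ≈ 0.946. Adjusting to match 0.95 gives s ≈ 63.41.
So α = 0.34·63.41 ≈ 21.56, β = 0.66·63.41 ≈ 41.85.

α ≈ 21.56, β ≈ 41.85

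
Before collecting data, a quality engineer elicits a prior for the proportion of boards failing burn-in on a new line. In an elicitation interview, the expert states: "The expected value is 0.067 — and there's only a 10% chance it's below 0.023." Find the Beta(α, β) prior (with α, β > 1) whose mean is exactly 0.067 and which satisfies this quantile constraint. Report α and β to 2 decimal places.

α ≈ 2.59, β ≈ 36.09

With mean 0.067 fixed, write α = 0.067s, β = 0.933s where s = α+β.
Need P(θ < 0.023) = 0.1 under Beta(0.067s, 0.933s). Normal approximation: (q−m)/√(m(1−m)/s) ≈ z_{0.1} = -1.28, so s ≈ 0.067·0.933·(-1.28)²/(0.023−0.067)² = 53.0.
At s = 53.0: P(θ<0.023) ≈ 0.059. Adjusting to match 0.1 gives s ≈ 38.68.
So α = 0.067·38.68 ≈ 2.59, β = 0.933·38.68 ≈ 36.09.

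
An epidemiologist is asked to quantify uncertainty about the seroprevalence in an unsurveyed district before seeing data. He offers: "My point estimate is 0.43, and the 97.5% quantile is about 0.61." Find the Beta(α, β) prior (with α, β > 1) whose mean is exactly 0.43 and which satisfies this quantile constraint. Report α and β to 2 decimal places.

With mean 0.43 fixed, write α = 0.43s, β = 0.57s where s = α+β.
Need P(θ < 0.61) = 0.975 under Beta(0.43s, 0.57s). Normal approximation: (q−m)/√(m(1−m)/s) ≈ z_{0.975} = 1.96, so s ≈ 0.43·0.57·(1.96)²/(0.61−0.43)² = 29.1.
At s = 29.1: P(θ<0.61) ≈ 0.975. Adjusting to match 0.975 gives s ≈ 29.10.
So α = 0.43·29.10 ≈ 12.51, β = 0.57·29.10 ≈ 16.59.

α ≈ 12.51, β ≈ 16.59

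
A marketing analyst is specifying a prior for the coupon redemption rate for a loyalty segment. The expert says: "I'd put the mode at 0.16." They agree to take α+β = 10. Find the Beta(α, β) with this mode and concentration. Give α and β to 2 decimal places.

For α,β > 1 the Beta mode is (α−1)/(α+β−2). With α+β = 10, the mode is (α−1)/8.
Set (α−1)/8 = 0.16 → α = 1 + 0.16·8 = 2.28.
β = 10 − α = 7.72.

α = 2.28, β = 7.72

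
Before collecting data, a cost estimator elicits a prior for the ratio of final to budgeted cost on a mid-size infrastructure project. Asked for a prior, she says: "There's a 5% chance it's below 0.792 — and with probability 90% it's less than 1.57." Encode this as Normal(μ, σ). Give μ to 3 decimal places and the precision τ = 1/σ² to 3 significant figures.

For Normal(μ,σ), the p-quantile is μ + z_p·σ. Here z_{0.05} = -1.645, z_{0.9} = 1.282.
So 0.792 = μ − 1.645σ and 1.57 = μ + 1.282σ.
Subtracting: σ = (1.57 − 0.792)/(1.282 − (-1.645)) = 0.266.
Then μ = 0.792 − (-1.645)·0.266 = 1.229.
Precision τ = 1/σ² = 1/0.2659² = 14.1.

μ = 1.229, τ = 14.1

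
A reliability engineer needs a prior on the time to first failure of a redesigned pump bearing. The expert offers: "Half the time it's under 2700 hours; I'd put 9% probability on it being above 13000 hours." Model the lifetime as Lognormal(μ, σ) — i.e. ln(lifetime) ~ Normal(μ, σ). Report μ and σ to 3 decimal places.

μ ≈ 7.901, σ ≈ 1.172

If T ~ Lognormal(μ,σ) then ln T ~ Normal(μ,σ), so the p-quantile of ln T is μ + z_p·σ.
ln(2700) = 7.901 and ln(13000) = 9.473; z_{0.5} = 0, z_{0.91} = 1.341.
σ = (9.473 − 7.901)/(1.341 − (0)) = 1.172.
μ = 7.901 − (0)·1.172 = 7.901.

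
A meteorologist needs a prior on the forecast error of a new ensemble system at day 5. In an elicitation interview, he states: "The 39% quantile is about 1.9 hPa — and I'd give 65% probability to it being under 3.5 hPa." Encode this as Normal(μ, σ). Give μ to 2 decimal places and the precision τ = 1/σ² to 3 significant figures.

μ = 2.57, τ = 0.173

The p-quantile of Normal(μ,σ) is μ + z_p·σ, with z_{0.39} = -0.2793 and z_{0.65} = 0.3853.
Eliminate σ: μ = (z₂·x₁ − z₁·x₂)/(z₂ − z₁) = (0.3853·1.9 − (-0.2793)·3.5)/0.6646 = 2.57.
Then σ = (x₂ − x₁)/(z₂ − z₁) = (3.5 − 1.9)/0.6646 = 2.41.
Precision τ = 1/σ² = 1/2.407² = 0.173.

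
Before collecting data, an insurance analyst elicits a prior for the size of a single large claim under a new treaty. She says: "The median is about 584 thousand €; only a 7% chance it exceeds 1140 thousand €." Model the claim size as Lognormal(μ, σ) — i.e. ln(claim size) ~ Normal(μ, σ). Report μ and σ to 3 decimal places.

μ ≈ 6.370, σ ≈ 0.453

If T ~ Lognormal(μ,σ) then ln T ~ Normal(μ,σ), so the p-quantile of ln T is μ + z_p·σ.
ln(584) = 6.37 and ln(1140) = 7.039; z_{0.5} = 0, z_{0.93} = 1.476.
σ = (7.039 − 6.37)/(1.476 − (0)) = 0.453.
μ = 6.37 − (0)·0.453 = 6.370.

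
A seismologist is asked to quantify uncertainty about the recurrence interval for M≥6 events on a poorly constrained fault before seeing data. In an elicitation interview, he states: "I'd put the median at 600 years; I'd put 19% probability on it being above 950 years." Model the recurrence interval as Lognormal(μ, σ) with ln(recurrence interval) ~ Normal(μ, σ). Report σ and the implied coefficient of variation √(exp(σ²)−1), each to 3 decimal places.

σ ≈ 0.523, CV ≈ 0.561

If T ~ Lognormal(μ,σ) then ln T ~ Normal(μ,σ), so the p-quantile of ln T is μ + z_p·σ.
ln(600) = 6.397 and ln(950) = 6.856; z_{0.5} = 0, z_{0.81} = 0.8779.
σ = (6.856 − 6.397)/(0.8779 − (0)) = 0.523.
μ = 6.397 − (0)·0.523 = 6.397.
CV = √(exp(σ²)−1) = √(exp(0.2740)−1) = 0.561.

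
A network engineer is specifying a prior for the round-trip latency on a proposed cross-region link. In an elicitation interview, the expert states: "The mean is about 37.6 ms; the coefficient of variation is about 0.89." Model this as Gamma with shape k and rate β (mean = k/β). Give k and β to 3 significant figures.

k ≈ 1.26, β ≈ 0.0336

For Gamma(k, rate β): mean = k/β, variance = k/β², so CV = 1/√k.
CV = 0.89, hence k = 1/CV² = 1.26.
Then β = k/mean = 1.26/37.6 = 0.0336.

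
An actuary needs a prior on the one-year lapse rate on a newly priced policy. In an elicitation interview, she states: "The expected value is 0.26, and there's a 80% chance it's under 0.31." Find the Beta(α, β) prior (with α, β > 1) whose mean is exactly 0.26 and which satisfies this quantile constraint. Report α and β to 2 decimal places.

With mean 0.26 fixed, write α = 0.26s, β = 0.74s where s = α+β.
Need P(θ < 0.31) = 0.8 under Beta(0.26s, 0.74s). Normal approximation: (q−m)/√(m(1−m)/s) ≈ z_{0.8} = 0.842, so s ≈ 0.26·0.74·(0.842)²/(0.31−0.26)² = 54.5.
At s = 54.5: P(θ<0.31) ≈ 0.804. Adjusting to match 0.8 gives s ≈ 52.39.
So α = 0.26·52.39 ≈ 13.62, β = 0.74·52.39 ≈ 38.77.

α ≈ 13.62, β ≈ 38.77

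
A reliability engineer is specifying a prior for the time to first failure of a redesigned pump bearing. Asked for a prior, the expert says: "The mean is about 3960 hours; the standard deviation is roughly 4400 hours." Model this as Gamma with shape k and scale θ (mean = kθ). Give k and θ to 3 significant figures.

k ≈ 0.81, θ ≈ 4890

For Gamma(k, scale θ): mean = kθ, variance = kθ², so CV = 1/√k.
CV = SD/mean = 4400/3960 = 1.111, hence k = 1/CV² = 0.81.
Then θ = mean/k = 3960/0.81 = 4890.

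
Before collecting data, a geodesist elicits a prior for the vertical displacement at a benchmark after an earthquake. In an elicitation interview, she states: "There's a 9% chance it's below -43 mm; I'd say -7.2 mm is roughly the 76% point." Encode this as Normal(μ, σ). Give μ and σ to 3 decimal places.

μ = -19.552, σ = 17.489

For Normal(μ,σ), the p-quantile is μ + z_p·σ. Here z_{0.09} = -1.341, z_{0.76} = 0.7063.
So -43 = μ − 1.341σ and -7.2 = μ + 0.7063σ.
Subtracting: σ = (-7.2 − -43)/(0.7063 − (-1.341)) = 17.489.
Then μ = -43 − (-1.341)·17.489 = -19.552.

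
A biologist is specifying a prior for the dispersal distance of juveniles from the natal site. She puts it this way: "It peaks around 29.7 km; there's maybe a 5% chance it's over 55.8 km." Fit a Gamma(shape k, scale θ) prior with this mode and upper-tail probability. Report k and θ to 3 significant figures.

k ≈ 7.99, θ ≈ 4.25

Gamma(k,θ) with k>1 has mode (k−1)θ, so θ = 29.7/(k−1).
Need P(X < 55.8) = 0.95 with θ tied to k this way. Start at k = 2, θ = 29.7: P(X<55.8) ≈ 0.560.
Too low — raise k to concentrate. Iterating converges to k ≈ 7.99.
Then θ = 29.7/(7.99−1) ≈ 4.25.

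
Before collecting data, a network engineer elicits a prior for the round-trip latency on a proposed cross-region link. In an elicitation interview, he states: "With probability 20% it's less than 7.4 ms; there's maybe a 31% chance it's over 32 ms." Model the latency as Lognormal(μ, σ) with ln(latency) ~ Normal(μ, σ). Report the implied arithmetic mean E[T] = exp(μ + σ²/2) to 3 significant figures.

E[T] ≈ 33.9 ms

If T ~ Lognormal(μ,σ) then ln T ~ Normal(μ,σ), so the p-quantile of ln T is μ + z_p·σ.
ln(7.4) = 2.001 and ln(32) = 3.466; z_{0.2} = -0.8416, z_{0.69} = 0.4959.
σ = (3.466 − 2.001)/(0.4959 − (-0.8416)) = 1.095.
μ = 2.001 − (-0.8416)·1.095 = 2.923.
E[T] = exp(μ + σ²/2) = exp(2.923 + 0.5993) = 33.9 ms.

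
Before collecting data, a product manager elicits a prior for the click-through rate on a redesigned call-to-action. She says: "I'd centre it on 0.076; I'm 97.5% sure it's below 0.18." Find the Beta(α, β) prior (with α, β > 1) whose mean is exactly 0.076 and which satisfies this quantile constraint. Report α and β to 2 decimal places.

With mean 0.076 fixed, write α = 0.076s, β = 0.924s where s = α+β.
Need P(θ < 0.18) = 0.975 under Beta(0.076s, 0.924s). Normal approximation: (q−m)/√(m(1−m)/s) ≈ z_{0.975} = 1.96, so s ≈ 0.076·0.924·(1.96)²/(0.18−0.076)² = 24.9.
At s = 24.9: P(θ<0.18) ≈ 0.954. Adjusting to match 0.975 gives s ≈ 36.48.
So α = 0.076·36.48 ≈ 2.77, β = 0.924·36.48 ≈ 33.71.

α ≈ 2.77, β ≈ 33.71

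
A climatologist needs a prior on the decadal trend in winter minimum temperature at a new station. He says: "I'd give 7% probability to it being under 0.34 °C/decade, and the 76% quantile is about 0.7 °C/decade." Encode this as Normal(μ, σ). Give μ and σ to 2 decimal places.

μ = 0.58, σ = 0.16

The p-quantile of Normal(μ,σ) is μ + z_p·σ, with z_{0.07} = -1.476 and z_{0.76} = 0.7063.
Eliminate σ: μ = (z₂·x₁ − z₁·x₂)/(z₂ − z₁) = (0.7063·0.34 − (-1.476)·0.7)/2.182 = 0.58.
Then σ = (x₂ − x₁)/(z₂ − z₁) = (0.7 − 0.34)/2.182 = 0.16.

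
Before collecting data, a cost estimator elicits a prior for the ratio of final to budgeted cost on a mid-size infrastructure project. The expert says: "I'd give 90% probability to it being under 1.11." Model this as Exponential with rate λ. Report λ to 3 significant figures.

P(T < 1.11) = 1 − e^(−λ·1.11) = 0.9, so λ = −ln(1−0.9)/1.11 = −ln(0.1)/1.11 = 2.07.

λ ≈ 2.07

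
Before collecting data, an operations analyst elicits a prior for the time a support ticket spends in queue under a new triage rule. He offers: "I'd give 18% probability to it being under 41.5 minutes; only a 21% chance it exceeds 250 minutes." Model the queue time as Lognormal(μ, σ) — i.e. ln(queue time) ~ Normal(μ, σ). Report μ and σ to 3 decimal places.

μ ≈ 4.680, σ ≈ 1.043

If T ~ Lognormal(μ,σ) then ln T ~ Normal(μ,σ), so the p-quantile of ln T is μ + z_p·σ.
ln(41.5) = 3.726 and ln(250) = 5.521; z_{0.18} = -0.9154, z_{0.79} = 0.8064.
σ = (5.521 − 3.726)/(0.8064 − (-0.9154)) = 1.043.
μ = 3.726 − (-0.9154)·1.043 = 4.680.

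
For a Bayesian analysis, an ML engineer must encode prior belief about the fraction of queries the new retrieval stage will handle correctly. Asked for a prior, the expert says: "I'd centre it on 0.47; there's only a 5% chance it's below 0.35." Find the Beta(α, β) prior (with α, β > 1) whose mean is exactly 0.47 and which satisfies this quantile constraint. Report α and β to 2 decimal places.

α ≈ 21.31, β ≈ 24.03

With mean 0.47 fixed, write α = 0.47s, β = 0.53s where s = α+β.
Need P(θ < 0.35) = 0.05 under Beta(0.47s, 0.53s). Normal approximation: (q−m)/√(m(1−m)/s) ≈ z_{0.05} = -1.64, so s ≈ 0.47·0.53·(-1.64)²/(0.35−0.47)² = 46.8.
At s = 46.8: P(θ<0.35) ≈ 0.047. Adjusting to match 0.05 gives s ≈ 45.34.
So α = 0.47·45.34 ≈ 21.31, β = 0.53·45.34 ≈ 24.03.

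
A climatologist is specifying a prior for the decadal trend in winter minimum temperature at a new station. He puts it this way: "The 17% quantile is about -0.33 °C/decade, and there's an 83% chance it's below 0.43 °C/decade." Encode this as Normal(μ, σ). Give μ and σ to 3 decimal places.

μ = 0.050, σ = 0.398

The p-quantile of Normal(μ,σ) is μ + z_p·σ, with z_{0.17} = -0.9542 and z_{0.83} = 0.9542.
Eliminate σ: μ = (z₂·x₁ − z₁·x₂)/(z₂ − z₁) = (0.9542·-0.33 − (-0.9542)·0.43)/1.908 = 0.050.
Then σ = (x₂ − x₁)/(z₂ − z₁) = (0.43 − -0.33)/1.908 = 0.398.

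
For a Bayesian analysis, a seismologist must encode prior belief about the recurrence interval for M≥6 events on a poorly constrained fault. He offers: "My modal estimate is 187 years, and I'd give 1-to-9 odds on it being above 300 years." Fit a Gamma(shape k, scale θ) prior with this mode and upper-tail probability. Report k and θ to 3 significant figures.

Gamma(k,θ) with k>1 has mode (k−1)θ, so θ = 187/(k−1).
Need P(X < 300) = 0.9 with θ tied to k this way. Start at k = 2, θ = 187: P(X<300) ≈ 0.476.
Too low — raise k to concentrate. Iterating converges to k ≈ 9.41.
Then θ = 187/(9.41−1) ≈ 22.2.

k ≈ 9.41, θ ≈ 22.2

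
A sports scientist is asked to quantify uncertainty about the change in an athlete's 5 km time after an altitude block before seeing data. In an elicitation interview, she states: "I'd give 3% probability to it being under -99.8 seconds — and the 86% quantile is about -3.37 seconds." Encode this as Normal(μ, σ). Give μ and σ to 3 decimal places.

The p-quantile of Normal(μ,σ) is μ + z_p·σ, with z_{0.03} = -1.881 and z_{0.86} = 1.08.
Eliminate σ: μ = (z₂·x₁ − z₁·x₂)/(z₂ − z₁) = (1.08·-99.8 − (-1.881)·-3.37)/2.961 = -38.551.
Then σ = (x₂ − x₁)/(z₂ − z₁) = (-3.37 − -99.8)/2.961 = 32.565.

μ = -38.551, σ = 32.565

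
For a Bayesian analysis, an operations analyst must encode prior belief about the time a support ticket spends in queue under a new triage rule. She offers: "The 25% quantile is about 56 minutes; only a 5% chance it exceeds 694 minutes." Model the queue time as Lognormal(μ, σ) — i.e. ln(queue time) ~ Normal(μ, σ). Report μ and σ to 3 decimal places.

μ ≈ 4.757, σ ≈ 1.085

If T ~ Lognormal(μ,σ) then ln T ~ Normal(μ,σ), so the p-quantile of ln T is μ + z_p·σ.
ln(56) = 4.025 and ln(694) = 6.542; z_{0.25} = -0.6745, z_{0.95} = 1.645.
σ = (6.542 − 4.025)/(1.645 − (-0.6745)) = 1.085.
μ = 4.025 − (-0.6745)·1.085 = 4.757.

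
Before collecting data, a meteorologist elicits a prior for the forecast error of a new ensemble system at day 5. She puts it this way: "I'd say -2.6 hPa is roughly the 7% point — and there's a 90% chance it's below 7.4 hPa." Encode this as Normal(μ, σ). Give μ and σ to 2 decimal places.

For Normal(μ,σ), the p-quantile is μ + z_p·σ. Here z_{0.07} = -1.476, z_{0.9} = 1.282.
So -2.6 = μ − 1.476σ and 7.4 = μ + 1.282σ.
Subtracting: σ = (7.4 − -2.6)/(1.282 − (-1.476)) = 3.63.
Then μ = -2.6 − (-1.476)·3.63 = 2.75.

μ = 2.75, σ = 3.63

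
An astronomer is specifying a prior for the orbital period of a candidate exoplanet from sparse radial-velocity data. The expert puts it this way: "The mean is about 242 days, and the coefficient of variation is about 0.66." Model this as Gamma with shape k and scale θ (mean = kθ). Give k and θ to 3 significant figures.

For Gamma(k, scale θ): mean = kθ, variance = kθ², so CV = 1/√k.
CV = 0.66, hence k = 1/CV² = 2.3.
Then θ = mean/k = 242/2.3 = 105.

k ≈ 2.3, θ ≈ 105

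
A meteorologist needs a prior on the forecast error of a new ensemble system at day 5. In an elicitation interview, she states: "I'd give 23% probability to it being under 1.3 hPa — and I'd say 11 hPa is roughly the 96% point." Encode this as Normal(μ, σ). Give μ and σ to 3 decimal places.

μ = 4.179, σ = 3.896

The p-quantile of Normal(μ,σ) is μ + z_p·σ, with z_{0.23} = -0.7388 and z_{0.96} = 1.751.
Eliminate σ: μ = (z₂·x₁ − z₁·x₂)/(z₂ − z₁) = (1.751·1.3 − (-0.7388)·11)/2.49 = 4.179.
Then σ = (x₂ − x₁)/(z₂ − z₁) = (11 − 1.3)/2.49 = 3.896.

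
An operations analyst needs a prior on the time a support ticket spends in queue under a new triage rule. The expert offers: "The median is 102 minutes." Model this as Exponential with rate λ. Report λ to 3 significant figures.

Exponential median = ln 2 / λ, so λ = ln 2 / 102.0 = 0.0068.

λ ≈ 0.0068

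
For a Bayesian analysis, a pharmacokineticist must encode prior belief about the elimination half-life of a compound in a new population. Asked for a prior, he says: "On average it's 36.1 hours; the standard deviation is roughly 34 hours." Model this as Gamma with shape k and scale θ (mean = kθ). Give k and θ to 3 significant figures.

k ≈ 1.13, θ ≈ 32

For Gamma(k, scale θ): mean = kθ, variance = kθ², so CV = 1/√k.
CV = SD/mean = 34/36.1 = 0.9418, hence k = 1/CV² = 1.13.
Then θ = mean/k = 36.1/1.13 = 32.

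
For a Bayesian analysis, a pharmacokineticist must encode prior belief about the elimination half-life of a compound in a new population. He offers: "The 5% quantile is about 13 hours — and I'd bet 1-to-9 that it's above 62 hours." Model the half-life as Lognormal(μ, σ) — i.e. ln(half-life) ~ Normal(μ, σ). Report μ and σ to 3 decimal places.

μ ≈ 3.443, σ ≈ 0.534

If T ~ Lognormal(μ,σ) then ln T ~ Normal(μ,σ), so the p-quantile of ln T is μ + z_p·σ.
ln(13) = 2.565 and ln(62) = 4.127; z_{0.05} = -1.645, z_{0.9} = 1.282.
σ = (4.127 − 2.565)/(1.282 − (-1.645)) = 0.534.
μ = 2.565 − (-1.645)·0.534 = 3.443.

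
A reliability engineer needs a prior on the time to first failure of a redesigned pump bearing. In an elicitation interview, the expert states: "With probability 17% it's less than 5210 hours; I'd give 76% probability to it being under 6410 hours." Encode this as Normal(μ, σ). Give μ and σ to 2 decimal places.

The p-quantile of Normal(μ,σ) is μ + z_p·σ, with z_{0.17} = -0.9542 and z_{0.76} = 0.7063.
Eliminate σ: μ = (z₂·x₁ − z₁·x₂)/(z₂ − z₁) = (0.7063·5210 − (-0.9542)·6410)/1.66 = 5899.56.
Then σ = (x₂ − x₁)/(z₂ − z₁) = (6410 − 5210)/1.66 = 722.69.

μ = 5899.56, σ = 722.69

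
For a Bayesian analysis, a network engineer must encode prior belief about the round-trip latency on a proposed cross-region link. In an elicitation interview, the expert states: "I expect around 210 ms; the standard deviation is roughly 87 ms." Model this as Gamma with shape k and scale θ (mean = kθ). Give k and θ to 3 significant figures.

k ≈ 5.83, θ ≈ 36

For Gamma(k, scale θ): mean = kθ, variance = kθ², so CV = 1/√k.
CV = SD/mean = 87/210 = 0.4143, hence k = 1/CV² = 5.83.
Then θ = mean/k = 210/5.83 = 36.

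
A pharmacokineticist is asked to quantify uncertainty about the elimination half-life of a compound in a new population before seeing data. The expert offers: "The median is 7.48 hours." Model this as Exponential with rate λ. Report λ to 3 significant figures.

λ ≈ 0.0927

Exponential median = ln 2 / λ, so λ = ln 2 / 7.48 = 0.0927.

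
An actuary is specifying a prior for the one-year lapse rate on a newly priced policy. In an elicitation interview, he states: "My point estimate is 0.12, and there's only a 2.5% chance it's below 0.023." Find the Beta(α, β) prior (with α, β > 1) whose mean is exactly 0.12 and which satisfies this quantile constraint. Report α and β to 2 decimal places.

α ≈ 2.64, β ≈ 19.34

With mean 0.12 fixed, write α = 0.12s, β = 0.88s where s = α+β.
Need P(θ < 0.023) = 0.025 under Beta(0.12s, 0.88s). Normal approximation: (q−m)/√(m(1−m)/s) ≈ z_{0.025} = -1.96, so s ≈ 0.12·0.88·(-1.96)²/(0.023−0.12)² = 43.1.
At s = 43.1: P(θ<0.023) ≈ 0.002. Adjusting to match 0.025 gives s ≈ 21.98.
So α = 0.12·21.98 ≈ 2.64, β = 0.88·21.98 ≈ 19.34.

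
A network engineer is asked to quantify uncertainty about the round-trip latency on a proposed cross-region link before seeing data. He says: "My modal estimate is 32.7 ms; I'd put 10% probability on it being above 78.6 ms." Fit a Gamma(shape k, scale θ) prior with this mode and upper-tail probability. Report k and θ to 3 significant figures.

Gamma(k,θ) with k>1 has mode (k−1)θ, so θ = 32.7/(k−1).
Need P(X < 78.6) = 0.9 with θ tied to k this way. Start at k = 2, θ = 32.7: P(X<78.6) ≈ 0.692.
Too low — raise k to concentrate. Iterating converges to k ≈ 3.5.
Then θ = 32.7/(3.5−1) ≈ 13.1.

k ≈ 3.5, θ ≈ 13.1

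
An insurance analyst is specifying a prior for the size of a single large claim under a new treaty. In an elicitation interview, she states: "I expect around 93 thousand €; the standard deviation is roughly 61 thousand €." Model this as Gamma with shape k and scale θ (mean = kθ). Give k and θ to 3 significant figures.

k ≈ 2.32, θ ≈ 40

For Gamma(k, scale θ): mean = kθ, variance = kθ², so CV = 1/√k.
CV = SD/mean = 61/93 = 0.6559, hence k = 1/CV² = 2.32.
Then θ = mean/k = 93/2.32 = 40.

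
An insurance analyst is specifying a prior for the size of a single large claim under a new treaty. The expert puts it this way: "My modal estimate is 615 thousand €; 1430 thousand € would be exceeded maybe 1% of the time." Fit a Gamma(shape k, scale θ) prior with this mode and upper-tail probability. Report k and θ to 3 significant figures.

Gamma(k,θ) with k>1 has mode (k−1)θ, so θ = 615/(k−1).
Need P(X < 1430) = 0.99 with θ tied to k this way. Start at k = 2, θ = 615: P(X<1430) ≈ 0.675.
Too low — raise k to concentrate. Iterating converges to k ≈ 7.69.
Then θ = 615/(7.69−1) ≈ 91.9.

k ≈ 7.69, θ ≈ 91.9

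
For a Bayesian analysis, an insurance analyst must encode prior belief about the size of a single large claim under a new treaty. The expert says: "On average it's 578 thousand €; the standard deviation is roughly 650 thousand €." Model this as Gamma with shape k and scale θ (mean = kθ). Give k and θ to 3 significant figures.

For Gamma(k, scale θ): mean = kθ, variance = kθ², so CV = 1/√k.
CV = SD/mean = 650/578 = 1.125, hence k = 1/CV² = 0.791.
Then θ = mean/k = 578/0.791 = 731.

k ≈ 0.791, θ ≈ 731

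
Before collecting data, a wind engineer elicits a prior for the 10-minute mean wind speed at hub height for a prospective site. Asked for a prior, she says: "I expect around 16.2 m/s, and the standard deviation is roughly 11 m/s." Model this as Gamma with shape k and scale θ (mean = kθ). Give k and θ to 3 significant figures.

For Gamma(k, scale θ): mean = kθ, variance = kθ², so CV = 1/√k.
CV = SD/mean = 11/16.2 = 0.679, hence k = 1/CV² = 2.17.
Then θ = mean/k = 16.2/2.17 = 7.47.

k ≈ 2.17, θ ≈ 7.47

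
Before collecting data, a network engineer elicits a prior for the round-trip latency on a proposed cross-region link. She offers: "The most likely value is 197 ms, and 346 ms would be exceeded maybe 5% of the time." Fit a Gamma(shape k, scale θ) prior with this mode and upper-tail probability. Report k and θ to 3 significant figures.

k ≈ 9.79, θ ≈ 22.4

Gamma(k,θ) with k>1 has mode (k−1)θ, so θ = 197/(k−1).
Need P(X < 346) = 0.95 with θ tied to k this way. Start at k = 2, θ = 197: P(X<346) ≈ 0.524.
Too low — raise k to concentrate. Iterating converges to k ≈ 9.79.
Then θ = 197/(9.79−1) ≈ 22.4.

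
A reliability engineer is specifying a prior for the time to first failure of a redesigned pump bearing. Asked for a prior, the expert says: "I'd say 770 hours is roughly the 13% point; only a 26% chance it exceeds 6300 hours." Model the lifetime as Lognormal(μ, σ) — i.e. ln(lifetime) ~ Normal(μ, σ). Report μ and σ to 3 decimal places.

μ ≈ 7.984, σ ≈ 1.188

If T ~ Lognormal(μ,σ) then ln T ~ Normal(μ,σ), so the p-quantile of ln T is μ + z_p·σ.
ln(770) = 6.646 and ln(6300) = 8.748; z_{0.13} = -1.126, z_{0.74} = 0.6433.
σ = (8.748 − 6.646)/(0.6433 − (-1.126)) = 1.188.
μ = 6.646 − (-1.126)·1.188 = 7.984.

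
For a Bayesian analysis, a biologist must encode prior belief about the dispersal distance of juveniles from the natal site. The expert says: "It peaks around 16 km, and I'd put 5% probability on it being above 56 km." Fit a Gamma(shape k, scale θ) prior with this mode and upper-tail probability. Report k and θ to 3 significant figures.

k ≈ 2.65, θ ≈ 9.72

Gamma(k,θ) with k>1 has mode (k−1)θ, so θ = 16/(k−1).
Need P(X < 56) = 0.95 with θ tied to k this way. Start at k = 2, θ = 16: P(X<56) ≈ 0.864.
Too low — raise k to concentrate. Iterating converges to k ≈ 2.65.
Then θ = 16/(2.65−1) ≈ 9.72.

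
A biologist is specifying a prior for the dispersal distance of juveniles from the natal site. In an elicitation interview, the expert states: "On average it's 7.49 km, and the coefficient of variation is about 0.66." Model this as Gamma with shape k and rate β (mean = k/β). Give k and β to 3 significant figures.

For Gamma(k, rate β): mean = k/β, variance = k/β², so CV = 1/√k.
CV = 0.66, hence k = 1/CV² = 2.3.
Then β = k/mean = 2.3/7.49 = 0.306.

k ≈ 2.3, β ≈ 0.306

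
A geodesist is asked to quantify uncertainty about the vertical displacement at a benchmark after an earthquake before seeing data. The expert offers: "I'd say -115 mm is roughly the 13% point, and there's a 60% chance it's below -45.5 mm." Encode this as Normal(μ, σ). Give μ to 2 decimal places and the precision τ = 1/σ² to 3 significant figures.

For Normal(μ,σ), the p-quantile is μ + z_p·σ. Here z_{0.13} = -1.126, z_{0.6} = 0.2533.
So -115 = μ − 1.126σ and -45.5 = μ + 0.2533σ.
Subtracting: σ = (-45.5 − -115)/(0.2533 − (-1.126)) = 50.37.
Then μ = -115 − (-1.126)·50.37 = -58.26.
Precision τ = 1/σ² = 1/50.37² = 0.000394.

μ = -58.26, τ = 0.000394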